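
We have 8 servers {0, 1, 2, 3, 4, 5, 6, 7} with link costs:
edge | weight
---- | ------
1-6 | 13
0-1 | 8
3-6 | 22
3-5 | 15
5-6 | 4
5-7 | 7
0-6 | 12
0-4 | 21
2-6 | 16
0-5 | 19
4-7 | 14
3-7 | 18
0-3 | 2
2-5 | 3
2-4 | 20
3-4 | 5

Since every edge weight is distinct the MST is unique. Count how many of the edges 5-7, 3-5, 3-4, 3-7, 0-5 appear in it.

Kruskal's algorithm — process edges by increasing weight (ties by edge label):
0-3 (2): add — endpoints in different components.
2-5 (3): add — endpoints in different components.
5-6 (4): add — endpoints in different components.
3-4 (5): add — endpoints in different components.
5-7 (7): add — endpoints in different components.
0-1 (8): add — endpoints in different components.
0-6 (12): add — endpoints in different components.
MST edge set: {0-3, 2-5, 5-6, 3-4, 5-7, 0-1, 0-6}.
Of the listed edges, {5-7, 3-4} are in the MST → 2.

2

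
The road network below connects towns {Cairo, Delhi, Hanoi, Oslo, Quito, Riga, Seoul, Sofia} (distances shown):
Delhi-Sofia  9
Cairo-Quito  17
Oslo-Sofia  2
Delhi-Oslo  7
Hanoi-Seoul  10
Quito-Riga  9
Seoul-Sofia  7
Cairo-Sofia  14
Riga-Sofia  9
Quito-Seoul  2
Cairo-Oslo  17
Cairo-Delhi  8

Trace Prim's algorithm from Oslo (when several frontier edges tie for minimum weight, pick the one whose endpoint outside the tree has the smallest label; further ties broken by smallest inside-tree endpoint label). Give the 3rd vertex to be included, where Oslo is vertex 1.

Prim's algorithm from Oslo:
Step 1: cheapest edge leaving the tree is Oslo-Sofia (2); add Sofia.
Step 2: cheapest edge leaving the tree is Delhi-Oslo (7); add Delhi.
Step 3: cheapest edge leaving the tree is Seoul-Sofia (7); add Seoul.
Step 4: cheapest edge leaving the tree is Quito-Seoul (2); add Quito.
Step 5: cheapest edge leaving the tree is Cairo-Delhi (8); add Cairo.
Step 6: cheapest edge leaving the tree is Quito-Riga (9); add Riga.
Step 7: cheapest edge leaving the tree is Hanoi-Seoul (10); add Hanoi.
Vertex order: Oslo, Sofia, Delhi, Seoul, Quito, Cairo, Riga, Hanoi. The 3rd vertex is Delhi.

Delhi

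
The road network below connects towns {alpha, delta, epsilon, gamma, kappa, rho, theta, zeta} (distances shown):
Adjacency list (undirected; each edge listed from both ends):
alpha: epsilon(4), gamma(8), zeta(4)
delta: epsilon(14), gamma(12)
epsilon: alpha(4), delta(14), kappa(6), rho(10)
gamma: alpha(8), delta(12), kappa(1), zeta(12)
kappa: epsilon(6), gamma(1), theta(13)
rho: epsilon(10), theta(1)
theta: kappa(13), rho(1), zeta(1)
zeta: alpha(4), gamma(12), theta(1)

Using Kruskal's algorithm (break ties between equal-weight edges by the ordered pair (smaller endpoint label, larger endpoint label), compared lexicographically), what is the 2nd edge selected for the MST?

Kruskal: consider edges lightest-first.
gamma—kappa (1): add — endpoints in different components.
rho—theta (1): add — endpoints in different components.
theta—zeta (1): add — endpoints in different components.
alpha—epsilon (4): add — endpoints in different components.
alpha—zeta (4): add — endpoints in different components.
epsilon—kappa (6): add — endpoints in different components.
alpha—gamma (8): skip — gamma and alpha already connected.
epsilon—rho (10): skip — epsilon and rho already connected.
delta—gamma (12): add — endpoints in different components.
The 2nd edge added is rho—theta.

rho-theta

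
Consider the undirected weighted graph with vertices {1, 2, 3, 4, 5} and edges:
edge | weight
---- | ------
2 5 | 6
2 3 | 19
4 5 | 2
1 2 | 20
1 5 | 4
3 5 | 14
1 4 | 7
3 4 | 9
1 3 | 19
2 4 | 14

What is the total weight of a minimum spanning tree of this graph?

Kruskal: consider edges lightest-first.
4 5 (2): add. Components now {1} {2} {3} {4,5}
1 5 (4): add. Components now {1,4,5} {2} {3}
2 5 (6): add. Components now {1,2,4,5} {3}
1 4 (7): skip — 1 and 4 already connected.
3 4 (9): add. Components now {1,2,3,4,5}
MST edges: 4 5, 1 5, 2 5, 3 4; total weight 2+4+6+9 = 21.

21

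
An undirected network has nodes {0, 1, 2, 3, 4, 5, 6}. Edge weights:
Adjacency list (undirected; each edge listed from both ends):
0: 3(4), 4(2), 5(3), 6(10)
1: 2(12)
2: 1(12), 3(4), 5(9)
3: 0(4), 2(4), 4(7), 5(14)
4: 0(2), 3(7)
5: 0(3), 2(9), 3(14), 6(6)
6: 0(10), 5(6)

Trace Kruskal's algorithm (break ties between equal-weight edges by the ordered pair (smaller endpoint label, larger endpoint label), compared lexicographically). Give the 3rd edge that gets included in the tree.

Kruskal's algorithm — process edges by increasing weight (ties by edge label):
0 4 (2): add. Components now {0,4} {1} {2} {3} {5} {6}
0 5 (3): add. Components now {0,4,5} {1} {2} {3} {6}
0 3 (4): add. Components now {0,3,4,5} {1} {2} {6}
2 3 (4): add. Components now {0,2,3,4,5} {1} {6}
5 6 (6): add. Components now {0,2,3,4,5,6} {1}
3 4 (7): skip — 3 and 4 already connected.
2 5 (9): skip — 2 and 5 already connected.
0 6 (10): skip — 0 and 6 already connected.
1 2 (12): add. Components now {0,1,2,3,4,5,6}
The 3rd edge added is 0 3.

0-3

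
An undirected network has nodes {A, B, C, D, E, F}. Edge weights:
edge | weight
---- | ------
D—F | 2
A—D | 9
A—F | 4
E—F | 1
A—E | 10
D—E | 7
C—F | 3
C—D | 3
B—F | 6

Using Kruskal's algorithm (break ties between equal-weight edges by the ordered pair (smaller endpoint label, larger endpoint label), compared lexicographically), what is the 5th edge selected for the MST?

Kruskal: consider edges lightest-first.
E—F (1): add. Components now {A} {B} {C} {D} {E,F}
D—F (2): add. Components now {A} {B} {C} {D,E,F}
C—D (3): add. Components now {A} {B} {C,D,E,F}
C—F (3): skip — C and F already connected.
A—F (4): add. Components now {A,C,D,E,F} {B}
B—F (6): add. Components now {A,B,C,D,E,F}
The 5th edge added is B—F.

B-F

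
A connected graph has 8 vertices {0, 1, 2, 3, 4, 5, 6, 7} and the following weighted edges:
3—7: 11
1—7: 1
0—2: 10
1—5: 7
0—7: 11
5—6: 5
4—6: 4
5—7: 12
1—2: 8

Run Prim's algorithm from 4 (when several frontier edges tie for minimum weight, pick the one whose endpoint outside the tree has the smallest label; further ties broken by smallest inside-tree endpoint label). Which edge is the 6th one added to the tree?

Prim's algorithm from 4:
Step 1: cheapest edge leaving the tree is 4—6 (4); add 6.
Step 2: cheapest edge leaving the tree is 5—6 (5); add 5.
Step 3: cheapest edge leaving the tree is 1—5 (7); add 1.
Step 4: cheapest edge leaving the tree is 1—7 (1); add 7.
Step 5: cheapest edge leaving the tree is 1—2 (8); add 2.
Step 6: cheapest edge leaving the tree is 0—2 (10); add 0.
Step 7: cheapest edge leaving the tree is 3—7 (11); add 3.
The 6th edge added is 0—2.

0-2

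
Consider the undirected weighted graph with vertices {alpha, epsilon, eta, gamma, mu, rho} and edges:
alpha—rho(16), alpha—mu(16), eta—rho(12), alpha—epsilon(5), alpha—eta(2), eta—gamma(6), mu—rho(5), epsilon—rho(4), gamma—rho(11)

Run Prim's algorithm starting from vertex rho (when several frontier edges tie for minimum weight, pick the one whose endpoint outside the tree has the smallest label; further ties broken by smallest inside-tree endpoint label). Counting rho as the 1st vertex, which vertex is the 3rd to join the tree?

Prim's algorithm from rho:
Step 1: cheapest edge leaving the tree is epsilon—rho (4); add epsilon.
Step 2: cheapest edge leaving the tree is alpha—epsilon (5); add alpha.
Step 3: cheapest edge leaving the tree is alpha—eta (2); add eta.
Step 4: cheapest edge leaving the tree is mu—rho (5); add mu.
Step 5: cheapest edge leaving the tree is eta—gamma (6); add gamma.
Vertex order: rho, epsilon, alpha, eta, mu, gamma. The 3rd vertex is alpha.

alpha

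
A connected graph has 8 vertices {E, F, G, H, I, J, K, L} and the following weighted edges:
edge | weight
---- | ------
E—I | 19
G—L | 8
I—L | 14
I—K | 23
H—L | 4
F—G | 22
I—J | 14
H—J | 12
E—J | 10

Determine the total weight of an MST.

93

Grow the tree from H using Prim:
Step 1: frontier [H—L 4, H—J 12] → take H—L (4); add L.
Step 2: frontier [H—J 12, G—L 8, I—L 14] → take G—L (8); add G.
Step 3: frontier [F—G 22, H—J 12, I—L 14] → take H—J (12); add J.
Step 4: frontier [F—G 22, E—J 10, I—J 14, I—L 14] → take E—J (10); add E.
Step 5: frontier [E—I 19, F—G 22, I—J 14, I—L 14] → take I—J (14); add I.
Step 6: frontier [F—G 22, I—K 23] → take F—G (22); add F.
Step 7: frontier [I—K 23] → take I—K (23); add K.
MST edges: H—L, G—L, H—J, E—J, I—J, F—G, I—K; total weight 4+8+12+10+14+22+23 = 93.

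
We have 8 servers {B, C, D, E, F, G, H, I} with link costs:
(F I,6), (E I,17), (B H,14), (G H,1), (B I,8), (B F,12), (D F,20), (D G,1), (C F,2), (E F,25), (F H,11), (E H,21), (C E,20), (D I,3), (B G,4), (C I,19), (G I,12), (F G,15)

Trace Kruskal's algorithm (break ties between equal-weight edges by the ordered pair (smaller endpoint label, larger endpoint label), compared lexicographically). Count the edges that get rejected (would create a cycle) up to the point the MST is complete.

Kruskal's algorithm — process edges by increasing weight (ties by edge label):
D G (1): add — endpoints in different components.
G H (1): add — endpoints in different components.
C F (2): add — endpoints in different components.
D I (3): add — endpoints in different components.
B G (4): add — endpoints in different components.
F I (6): add — endpoints in different components.
B I (8): skip — B and I already connected.
F H (11): skip — F and H already connected.
B F (12): skip — B and F already connected.
G I (12): skip — G and I already connected.
B H (14): skip — B and H already connected.
F G (15): skip — F and G already connected.
E I (17): add — endpoints in different components.
Edges rejected before the tree was complete: 6.

6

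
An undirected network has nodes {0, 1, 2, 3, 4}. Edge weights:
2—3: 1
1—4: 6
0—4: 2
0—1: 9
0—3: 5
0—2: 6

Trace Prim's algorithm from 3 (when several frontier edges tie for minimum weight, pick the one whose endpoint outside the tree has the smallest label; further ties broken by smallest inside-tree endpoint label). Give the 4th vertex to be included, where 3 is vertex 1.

Prim's algorithm from 3:
Step 1: cheapest edge leaving the tree is 2—3 (1); add 2.
Step 2: cheapest edge leaving the tree is 0—3 (5); add 0.
Step 3: cheapest edge leaving the tree is 0—4 (2); add 4.
Step 4: cheapest edge leaving the tree is 1—4 (6); add 1.
Vertex order: 3, 2, 0, 4, 1. The 4th vertex is 4.

4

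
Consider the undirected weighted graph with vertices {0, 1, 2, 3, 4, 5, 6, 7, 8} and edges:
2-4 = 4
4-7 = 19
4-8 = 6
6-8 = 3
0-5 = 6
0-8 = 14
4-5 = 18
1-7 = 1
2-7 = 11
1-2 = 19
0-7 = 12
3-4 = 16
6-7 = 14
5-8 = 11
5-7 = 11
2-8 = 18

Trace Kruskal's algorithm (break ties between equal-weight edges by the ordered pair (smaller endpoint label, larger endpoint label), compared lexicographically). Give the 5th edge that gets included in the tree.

Sort edges by weight, then run Kruskal:
1-7 (1): add — endpoints in different components.
6-8 (3): add — endpoints in different components.
2-4 (4): add — endpoints in different components.
0-5 (6): add — endpoints in different components.
4-8 (6): add — endpoints in different components.
2-7 (11): add — endpoints in different components.
5-7 (11): add — endpoints in different components.
5-8 (11): skip — 5 and 8 already connected.
0-7 (12): skip — 0 and 7 already connected.
0-8 (14): skip — 0 and 8 already connected.
6-7 (14): skip — 6 and 7 already connected.
3-4 (16): add — endpoints in different components.
The 5th edge added is 4-8.

4-8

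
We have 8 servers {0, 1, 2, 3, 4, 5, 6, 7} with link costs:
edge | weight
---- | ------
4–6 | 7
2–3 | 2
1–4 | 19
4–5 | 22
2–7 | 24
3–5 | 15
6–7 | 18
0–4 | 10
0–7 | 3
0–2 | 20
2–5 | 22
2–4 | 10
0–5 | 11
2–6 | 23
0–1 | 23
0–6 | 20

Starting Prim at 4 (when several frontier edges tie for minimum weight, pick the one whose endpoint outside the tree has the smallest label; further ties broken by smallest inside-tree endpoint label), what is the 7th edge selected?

1-4

Grow the tree from 4 using Prim:
Step 1: cheapest edge leaving the tree is 4–6 (7); add 6.
Step 2: cheapest edge leaving the tree is 0–4 (10); add 0.
Step 3: cheapest edge leaving the tree is 0–7 (3); add 7.
Step 4: cheapest edge leaving the tree is 2–4 (10); add 2.
Step 5: cheapest edge leaving the tree is 2–3 (2); add 3.
Step 6: cheapest edge leaving the tree is 0–5 (11); add 5.
Step 7: cheapest edge leaving the tree is 1–4 (19); add 1.
The 7th edge added is 1–4.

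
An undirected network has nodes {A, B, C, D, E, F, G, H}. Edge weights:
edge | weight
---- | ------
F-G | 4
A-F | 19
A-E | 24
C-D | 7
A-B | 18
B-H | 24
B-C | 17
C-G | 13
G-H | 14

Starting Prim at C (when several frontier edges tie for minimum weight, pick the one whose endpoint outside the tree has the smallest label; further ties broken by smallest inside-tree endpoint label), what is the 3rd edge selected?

Grow the tree from C using Prim:
Step 1: cheapest edge leaving the tree is C-D (7); add D.
Step 2: cheapest edge leaving the tree is C-G (13); add G.
Step 3: cheapest edge leaving the tree is F-G (4); add F.
Step 4: cheapest edge leaving the tree is G-H (14); add H.
Step 5: cheapest edge leaving the tree is B-C (17); add B.
Step 6: cheapest edge leaving the tree is A-B (18); add A.
Step 7: cheapest edge leaving the tree is A-E (24); add E.
The 3rd edge added is F-G.

F-G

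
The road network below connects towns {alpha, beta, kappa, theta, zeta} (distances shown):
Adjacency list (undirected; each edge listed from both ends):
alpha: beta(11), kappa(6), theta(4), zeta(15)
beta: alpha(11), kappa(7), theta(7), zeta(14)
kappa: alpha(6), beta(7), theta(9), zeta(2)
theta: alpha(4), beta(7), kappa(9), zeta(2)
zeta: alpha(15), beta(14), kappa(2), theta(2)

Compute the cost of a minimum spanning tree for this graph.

Sort edges by weight, then run Kruskal:
kappa-zeta (2): add — endpoints in different components.
theta-zeta (2): add — endpoints in different components.
alpha-theta (4): add — endpoints in different components.
alpha-kappa (6): skip — alpha and kappa already connected.
beta-kappa (7): add — endpoints in different components.
MST edges: kappa-zeta, theta-zeta, alpha-theta, beta-kappa; total weight 2+2+4+7 = 15.

15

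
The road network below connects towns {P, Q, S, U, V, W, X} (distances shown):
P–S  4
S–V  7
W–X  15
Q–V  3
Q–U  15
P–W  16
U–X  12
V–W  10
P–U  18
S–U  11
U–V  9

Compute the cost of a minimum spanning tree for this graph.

Prim's algorithm from Q:
Step 1: cheapest edge leaving the tree is Q–V (3); add V.
Step 2: cheapest edge leaving the tree is S–V (7); add S.
Step 3: cheapest edge leaving the tree is P–S (4); add P.
Step 4: cheapest edge leaving the tree is U–V (9); add U.
Step 5: cheapest edge leaving the tree is V–W (10); add W.
Step 6: cheapest edge leaving the tree is U–X (12); add X.
MST edges: Q–V, S–V, P–S, U–V, V–W, U–X; total weight 3+7+4+9+10+12 = 45.

45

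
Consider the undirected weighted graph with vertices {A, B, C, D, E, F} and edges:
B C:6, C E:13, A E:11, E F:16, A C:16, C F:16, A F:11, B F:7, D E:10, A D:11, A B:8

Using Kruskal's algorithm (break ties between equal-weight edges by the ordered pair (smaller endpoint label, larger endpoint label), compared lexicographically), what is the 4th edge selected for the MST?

D-E

Kruskal's algorithm — process edges by increasing weight (ties by edge label):
B C (6): add — endpoints in different components.
B F (7): add — endpoints in different components.
A B (8): add — endpoints in different components.
D E (10): add — endpoints in different components.
A D (11): add — endpoints in different components.
The 4th edge added is D E.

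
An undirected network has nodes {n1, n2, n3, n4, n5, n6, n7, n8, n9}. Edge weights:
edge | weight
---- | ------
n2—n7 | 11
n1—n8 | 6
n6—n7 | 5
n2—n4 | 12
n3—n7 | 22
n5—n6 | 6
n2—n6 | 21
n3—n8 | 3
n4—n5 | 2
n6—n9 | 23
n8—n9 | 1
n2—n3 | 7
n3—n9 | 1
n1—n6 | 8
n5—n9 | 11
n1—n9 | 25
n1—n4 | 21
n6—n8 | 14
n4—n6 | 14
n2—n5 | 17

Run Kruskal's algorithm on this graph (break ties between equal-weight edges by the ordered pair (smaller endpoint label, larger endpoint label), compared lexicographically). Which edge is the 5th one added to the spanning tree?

Kruskal: consider edges lightest-first.
n3—n9 (1): add — endpoints in different components.
n8—n9 (1): add — endpoints in different components.
n4—n5 (2): add — endpoints in different components.
n3—n8 (3): skip — n8 and n3 already connected.
n6—n7 (5): add — endpoints in different components.
n1—n8 (6): add — endpoints in different components.
n5—n6 (6): add — endpoints in different components.
n2—n3 (7): add — endpoints in different components.
n1—n6 (8): add — endpoints in different components.
The 5th edge added is n1—n8.

n1-n8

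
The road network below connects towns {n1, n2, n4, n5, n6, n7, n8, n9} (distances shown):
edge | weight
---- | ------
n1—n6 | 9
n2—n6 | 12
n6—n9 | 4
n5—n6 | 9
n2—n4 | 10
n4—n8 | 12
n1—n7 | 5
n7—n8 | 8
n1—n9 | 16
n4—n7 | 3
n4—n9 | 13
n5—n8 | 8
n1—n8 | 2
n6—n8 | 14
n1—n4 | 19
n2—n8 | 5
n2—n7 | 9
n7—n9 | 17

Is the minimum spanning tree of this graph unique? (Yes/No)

No

Sort edges by weight, then run Kruskal:
n1—n8 (2): add — endpoints in different components.
n4—n7 (3): add — endpoints in different components.
n6—n9 (4): add — endpoints in different components.
n1—n7 (5): add — endpoints in different components.
n2—n8 (5): add — endpoints in different components.
n5—n8 (8): add — endpoints in different components.
n7—n8 (8): skip — n7 and n8 already connected.
n1—n6 (9): add — endpoints in different components.
Non-tree edge n5—n6 has weight 9, equal to the heaviest edge on its tree cycle — swapping gives another MST of the same weight. Not unique.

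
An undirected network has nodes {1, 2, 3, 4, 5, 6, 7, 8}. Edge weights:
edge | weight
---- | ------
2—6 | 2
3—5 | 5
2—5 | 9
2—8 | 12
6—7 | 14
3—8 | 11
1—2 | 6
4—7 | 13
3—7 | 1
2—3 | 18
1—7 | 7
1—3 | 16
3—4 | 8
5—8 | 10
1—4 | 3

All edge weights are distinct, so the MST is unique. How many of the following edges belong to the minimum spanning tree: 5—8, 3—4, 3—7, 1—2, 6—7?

3

Sort edges by weight, then run Kruskal:
3—7 (1): add — endpoints in different components.
2—6 (2): add — endpoints in different components.
1—4 (3): add — endpoints in different components.
3—5 (5): add — endpoints in different components.
1—2 (6): add — endpoints in different components.
1—7 (7): add — endpoints in different components.
3—4 (8): skip — 3 and 4 already connected.
2—5 (9): skip — 2 and 5 already connected.
5—8 (10): add — endpoints in different components.
MST edge set: {3—7, 2—6, 1—4, 3—5, 1—2, 1—7, 5—8}.
Of the listed edges, {5—8, 3—7, 1—2} are in the MST → 3.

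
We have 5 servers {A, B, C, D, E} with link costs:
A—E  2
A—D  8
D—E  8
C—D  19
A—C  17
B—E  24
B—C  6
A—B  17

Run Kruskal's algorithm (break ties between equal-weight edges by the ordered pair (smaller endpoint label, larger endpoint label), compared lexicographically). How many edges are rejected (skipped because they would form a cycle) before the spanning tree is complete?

1

Sort edges by weight, then run Kruskal:
A—E (2): add — endpoints in different components.
B—C (6): add — endpoints in different components.
A—D (8): add — endpoints in different components.
D—E (8): skip — D and E already connected.
A—B (17): add — endpoints in different components.
Edges rejected before the tree was complete: 1.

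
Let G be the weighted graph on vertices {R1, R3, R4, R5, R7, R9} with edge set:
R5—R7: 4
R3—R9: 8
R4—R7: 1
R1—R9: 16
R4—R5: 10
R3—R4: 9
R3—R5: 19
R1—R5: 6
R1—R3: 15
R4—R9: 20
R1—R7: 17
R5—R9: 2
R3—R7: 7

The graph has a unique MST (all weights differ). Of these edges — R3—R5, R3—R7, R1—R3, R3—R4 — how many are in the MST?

Kruskal: consider edges lightest-first.
R4—R7 (1): add. Components now {R4,R7} {R1} {R3} {R5} {R9}
R5—R9 (2): add. Components now {R4,R7} {R1} {R3} {R5,R9}
R5—R7 (4): add. Components now {R4,R5,R7,R9} {R1} {R3}
R1—R5 (6): add. Components now {R1,R4,R5,R7,R9} {R3}
R3—R7 (7): add. Components now {R1,R3,R4,R5,R7,R9}
MST edge set: {R4—R7, R5—R9, R5—R7, R1—R5, R3—R7}.
Of the listed edges, {R3—R7} are in the MST → 1.

1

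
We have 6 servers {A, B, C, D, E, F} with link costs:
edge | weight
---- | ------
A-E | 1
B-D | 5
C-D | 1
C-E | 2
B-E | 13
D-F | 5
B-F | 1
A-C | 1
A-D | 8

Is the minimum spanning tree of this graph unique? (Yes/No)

Kruskal: consider edges lightest-first.
A-C (1): add. Components now {A,C} {B} {D} {E} {F}
A-E (1): add. Components now {A,C,E} {B} {D} {F}
B-F (1): add. Components now {A,C,E} {B,F} {D}
C-D (1): add. Components now {A,C,D,E} {B,F}
C-E (2): skip — C and E already connected.
B-D (5): add. Components now {A,B,C,D,E,F}
Non-tree edge D-F has weight 5, equal to the heaviest edge on its tree cycle — swapping gives another MST of the same weight. Not unique.

No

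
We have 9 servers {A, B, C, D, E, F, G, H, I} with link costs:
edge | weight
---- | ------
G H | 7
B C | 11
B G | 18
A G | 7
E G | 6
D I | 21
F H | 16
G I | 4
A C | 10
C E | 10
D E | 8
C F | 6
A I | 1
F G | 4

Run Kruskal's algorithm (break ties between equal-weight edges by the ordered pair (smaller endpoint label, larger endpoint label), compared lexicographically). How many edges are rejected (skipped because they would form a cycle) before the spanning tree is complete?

Kruskal: consider edges lightest-first.
A I (1): add — endpoints in different components.
F G (4): add — endpoints in different components.
G I (4): add — endpoints in different components.
C F (6): add — endpoints in different components.
E G (6): add — endpoints in different components.
A G (7): skip — A and G already connected.
G H (7): add — endpoints in different components.
D E (8): add — endpoints in different components.
A C (10): skip — A and C already connected.
C E (10): skip — C and E already connected.
B C (11): add — endpoints in different components.
Edges rejected before the tree was complete: 3.

3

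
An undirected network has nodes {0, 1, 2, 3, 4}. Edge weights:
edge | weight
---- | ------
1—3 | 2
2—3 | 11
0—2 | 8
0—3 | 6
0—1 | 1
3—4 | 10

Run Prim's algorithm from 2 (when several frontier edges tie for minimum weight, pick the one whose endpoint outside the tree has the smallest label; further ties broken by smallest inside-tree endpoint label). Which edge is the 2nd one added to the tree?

0-1

Grow the tree from 2 using Prim:
Step 1: cheapest edge leaving the tree is 0—2 (8); add 0.
Step 2: cheapest edge leaving the tree is 0—1 (1); add 1.
Step 3: cheapest edge leaving the tree is 1—3 (2); add 3.
Step 4: cheapest edge leaving the tree is 3—4 (10); add 4.
The 2nd edge added is 0—1.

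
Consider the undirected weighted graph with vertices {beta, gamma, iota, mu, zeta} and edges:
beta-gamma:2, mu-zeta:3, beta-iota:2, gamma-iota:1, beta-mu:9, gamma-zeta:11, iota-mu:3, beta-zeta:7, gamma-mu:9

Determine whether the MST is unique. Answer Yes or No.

Kruskal's algorithm — process edges by increasing weight (ties by edge label):
gamma-iota (1): add — endpoints in different components.
beta-gamma (2): add — endpoints in different components.
beta-iota (2): skip — beta and iota already connected.
iota-mu (3): add — endpoints in different components.
mu-zeta (3): add — endpoints in different components.
Non-tree edge beta-iota has weight 2, equal to the heaviest edge on its tree cycle — swapping gives another MST of the same weight. Not unique.

No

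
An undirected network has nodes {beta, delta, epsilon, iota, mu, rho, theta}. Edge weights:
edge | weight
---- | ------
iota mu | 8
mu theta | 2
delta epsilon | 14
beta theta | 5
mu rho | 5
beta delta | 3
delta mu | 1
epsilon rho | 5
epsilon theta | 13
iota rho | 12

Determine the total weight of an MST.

Kruskal: consider edges lightest-first.
delta mu (1): add. Components now {beta} {rho} {iota} {delta,mu} {theta} {epsilon}
mu theta (2): add. Components now {beta} {rho} {iota} {delta,mu,theta} {epsilon}
beta delta (3): add. Components now {beta,delta,mu,theta} {rho} {iota} {epsilon}
beta theta (5): skip — beta and theta already connected.
epsilon rho (5): add. Components now {beta,delta,mu,theta} {epsilon,rho} {iota}
mu rho (5): add. Components now {beta,delta,epsilon,mu,rho,theta} {iota}
iota mu (8): add. Components now {beta,delta,epsilon,iota,mu,rho,theta}
MST edges: delta mu, mu theta, beta delta, epsilon rho, mu rho, iota mu; total weight 1+2+3+5+5+8 = 24.

24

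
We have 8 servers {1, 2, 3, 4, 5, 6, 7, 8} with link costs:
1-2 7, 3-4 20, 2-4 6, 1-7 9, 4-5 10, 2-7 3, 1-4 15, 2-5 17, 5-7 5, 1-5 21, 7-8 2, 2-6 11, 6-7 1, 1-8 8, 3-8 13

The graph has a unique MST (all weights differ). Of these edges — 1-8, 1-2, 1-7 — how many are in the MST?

1

Kruskal: consider edges lightest-first.
6-7 (1): add — endpoints in different components.
7-8 (2): add — endpoints in different components.
2-7 (3): add — endpoints in different components.
5-7 (5): add — endpoints in different components.
2-4 (6): add — endpoints in different components.
1-2 (7): add — endpoints in different components.
1-8 (8): skip — 1 and 8 already connected.
1-7 (9): skip — 1 and 7 already connected.
4-5 (10): skip — 4 and 5 already connected.
2-6 (11): skip — 2 and 6 already connected.
3-8 (13): add — endpoints in different components.
MST edge set: {6-7, 7-8, 2-7, 5-7, 2-4, 1-2, 3-8}.
Of the listed edges, {1-2} are in the MST → 1.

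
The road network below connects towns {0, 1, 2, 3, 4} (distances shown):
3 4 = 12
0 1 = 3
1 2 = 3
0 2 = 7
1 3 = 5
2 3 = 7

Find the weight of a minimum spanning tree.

23

Prim's algorithm from 2:
Step 1: cheapest edge leaving the tree is 1 2 (3); add 1.
Step 2: cheapest edge leaving the tree is 0 1 (3); add 0.
Step 3: cheapest edge leaving the tree is 1 3 (5); add 3.
Step 4: cheapest edge leaving the tree is 3 4 (12); add 4.
MST edges: 1 2, 0 1, 1 3, 3 4; total weight 3+3+5+12 = 23.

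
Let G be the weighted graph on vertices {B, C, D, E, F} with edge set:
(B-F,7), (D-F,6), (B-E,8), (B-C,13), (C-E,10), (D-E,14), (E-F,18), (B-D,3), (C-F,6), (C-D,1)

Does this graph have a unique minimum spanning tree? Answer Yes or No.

Sort edges by weight, then run Kruskal:
C-D (1): add — endpoints in different components.
B-D (3): add — endpoints in different components.
C-F (6): add — endpoints in different components.
D-F (6): skip — D and F already connected.
B-F (7): skip — B and F already connected.
B-E (8): add — endpoints in different components.
Non-tree edge D-F has weight 6, equal to the heaviest edge on its tree cycle — swapping gives another MST of the same weight. Not unique.

No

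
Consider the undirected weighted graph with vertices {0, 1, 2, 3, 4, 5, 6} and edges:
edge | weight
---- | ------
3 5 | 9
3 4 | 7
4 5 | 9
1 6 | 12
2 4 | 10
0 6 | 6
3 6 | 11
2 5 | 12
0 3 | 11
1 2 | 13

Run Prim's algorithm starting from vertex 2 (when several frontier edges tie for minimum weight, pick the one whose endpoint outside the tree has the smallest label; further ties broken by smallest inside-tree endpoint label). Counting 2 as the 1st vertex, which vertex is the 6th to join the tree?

6

Prim's algorithm from 2:
Step 1: cheapest edge leaving the tree is 2 4 (10); add 4.
Step 2: cheapest edge leaving the tree is 3 4 (7); add 3.
Step 3: cheapest edge leaving the tree is 3 5 (9); add 5.
Step 4: cheapest edge leaving the tree is 0 3 (11); add 0.
Step 5: cheapest edge leaving the tree is 0 6 (6); add 6.
Step 6: cheapest edge leaving the tree is 1 6 (12); add 1.
Vertex order: 2, 4, 3, 5, 0, 6, 1. The 6th vertex is 6.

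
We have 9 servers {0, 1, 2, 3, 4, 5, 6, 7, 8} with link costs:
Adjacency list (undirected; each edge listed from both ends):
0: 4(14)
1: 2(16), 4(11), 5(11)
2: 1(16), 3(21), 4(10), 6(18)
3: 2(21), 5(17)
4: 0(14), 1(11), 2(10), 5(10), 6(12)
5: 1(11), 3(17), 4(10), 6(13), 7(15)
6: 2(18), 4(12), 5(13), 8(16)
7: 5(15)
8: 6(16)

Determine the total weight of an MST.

105

Prim, starting at 3.
Step 1: cheapest edge leaving the tree is 3 5 (17); add 5.
Step 2: cheapest edge leaving the tree is 4 5 (10); add 4.
Step 3: cheapest edge leaving the tree is 2 4 (10); add 2.
Step 4: cheapest edge leaving the tree is 1 4 (11); add 1.
Step 5: cheapest edge leaving the tree is 4 6 (12); add 6.
Step 6: cheapest edge leaving the tree is 0 4 (14); add 0.
Step 7: cheapest edge leaving the tree is 5 7 (15); add 7.
Step 8: cheapest edge leaving the tree is 6 8 (16); add 8.
MST edges: 3 5, 4 5, 2 4, 1 4, 4 6, 0 4, 5 7, 6 8; total weight 17+10+10+11+12+14+15+16 = 105.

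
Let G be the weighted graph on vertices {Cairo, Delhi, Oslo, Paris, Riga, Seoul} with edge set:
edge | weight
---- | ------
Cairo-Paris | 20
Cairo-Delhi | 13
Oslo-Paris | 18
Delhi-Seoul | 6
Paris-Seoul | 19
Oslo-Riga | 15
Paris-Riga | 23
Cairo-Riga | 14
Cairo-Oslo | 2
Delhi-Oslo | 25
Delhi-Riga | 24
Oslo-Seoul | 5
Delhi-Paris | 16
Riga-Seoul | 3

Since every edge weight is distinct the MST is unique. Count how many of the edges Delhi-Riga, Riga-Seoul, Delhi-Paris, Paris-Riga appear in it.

Kruskal's algorithm — process edges by increasing weight (ties by edge label):
Cairo-Oslo (2): add — endpoints in different components.
Riga-Seoul (3): add — endpoints in different components.
Oslo-Seoul (5): add — endpoints in different components.
Delhi-Seoul (6): add — endpoints in different components.
Cairo-Delhi (13): skip — Delhi and Cairo already connected.
Cairo-Riga (14): skip — Cairo and Riga already connected.
Oslo-Riga (15): skip — Oslo and Riga already connected.
Delhi-Paris (16): add — endpoints in different components.
MST edge set: {Cairo-Oslo, Riga-Seoul, Oslo-Seoul, Delhi-Seoul, Delhi-Paris}.
Of the listed edges, {Riga-Seoul, Delhi-Paris} are in the MST → 2.

2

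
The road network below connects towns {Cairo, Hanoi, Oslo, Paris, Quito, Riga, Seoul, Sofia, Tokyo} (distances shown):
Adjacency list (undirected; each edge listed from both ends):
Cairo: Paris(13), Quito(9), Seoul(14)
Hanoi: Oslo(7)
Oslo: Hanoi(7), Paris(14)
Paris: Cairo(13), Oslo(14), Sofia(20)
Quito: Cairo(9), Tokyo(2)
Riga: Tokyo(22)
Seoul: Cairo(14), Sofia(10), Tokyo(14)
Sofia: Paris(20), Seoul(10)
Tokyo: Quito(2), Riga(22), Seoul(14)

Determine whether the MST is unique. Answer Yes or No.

Kruskal's algorithm — process edges by increasing weight (ties by edge label):
Quito—Tokyo (2): add — endpoints in different components.
Hanoi—Oslo (7): add — endpoints in different components.
Cairo—Quito (9): add — endpoints in different components.
Seoul—Sofia (10): add — endpoints in different components.
Cairo—Paris (13): add — endpoints in different components.
Cairo—Seoul (14): add — endpoints in different components.
Oslo—Paris (14): add — endpoints in different components.
Seoul—Tokyo (14): skip — Tokyo and Seoul already connected.
Paris—Sofia (20): skip — Sofia and Paris already connected.
Riga—Tokyo (22): add — endpoints in different components.
Non-tree edge Seoul—Tokyo has weight 14, equal to the heaviest edge on its tree cycle — swapping gives another MST of the same weight. Not unique.

No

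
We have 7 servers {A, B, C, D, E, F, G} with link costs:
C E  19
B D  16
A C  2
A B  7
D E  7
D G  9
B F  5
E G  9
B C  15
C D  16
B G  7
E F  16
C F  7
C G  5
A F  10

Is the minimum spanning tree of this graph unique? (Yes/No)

Kruskal's algorithm — process edges by increasing weight (ties by edge label):
A C (2): add. Components now {A,C} {B} {D} {E} {F} {G}
B F (5): add. Components now {A,C} {B,F} {D} {E} {G}
C G (5): add. Components now {A,C,G} {B,F} {D} {E}
A B (7): add. Components now {A,B,C,F,G} {D} {E}
B G (7): skip — B and G already connected.
C F (7): skip — C and F already connected.
D E (7): add. Components now {A,B,C,F,G} {D,E}
D G (9): add. Components now {A,B,C,D,E,F,G}
Non-tree edge C F has weight 7, equal to the heaviest edge on its tree cycle — swapping gives another MST of the same weight. Not unique.

No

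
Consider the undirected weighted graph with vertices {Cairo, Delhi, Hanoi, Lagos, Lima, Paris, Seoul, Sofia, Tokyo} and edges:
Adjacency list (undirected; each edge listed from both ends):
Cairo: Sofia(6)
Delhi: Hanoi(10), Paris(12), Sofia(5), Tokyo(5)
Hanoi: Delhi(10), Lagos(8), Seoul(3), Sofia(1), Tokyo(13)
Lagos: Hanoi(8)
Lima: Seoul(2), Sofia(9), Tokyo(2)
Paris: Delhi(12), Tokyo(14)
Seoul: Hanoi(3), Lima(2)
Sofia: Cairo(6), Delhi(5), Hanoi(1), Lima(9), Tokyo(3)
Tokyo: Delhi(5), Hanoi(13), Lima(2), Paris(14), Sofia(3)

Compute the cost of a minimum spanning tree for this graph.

Kruskal's algorithm — process edges by increasing weight (ties by edge label):
Hanoi Sofia (1): add — endpoints in different components.
Lima Seoul (2): add — endpoints in different components.
Lima Tokyo (2): add — endpoints in different components.
Hanoi Seoul (3): add — endpoints in different components.
Sofia Tokyo (3): skip — Tokyo and Sofia already connected.
Delhi Sofia (5): add — endpoints in different components.
Delhi Tokyo (5): skip — Tokyo and Delhi already connected.
Cairo Sofia (6): add — endpoints in different components.
Hanoi Lagos (8): add — endpoints in different components.
Lima Sofia (9): skip — Lima and Sofia already connected.
Delhi Hanoi (10): skip — Delhi and Hanoi already connected.
Delhi Paris (12): add — endpoints in different components.
MST edges: Hanoi Sofia, Lima Seoul, Lima Tokyo, Hanoi Seoul, Delhi Sofia, Cairo Sofia, Hanoi Lagos, Delhi Paris; total weight 1+2+2+3+5+6+8+12 = 39.

39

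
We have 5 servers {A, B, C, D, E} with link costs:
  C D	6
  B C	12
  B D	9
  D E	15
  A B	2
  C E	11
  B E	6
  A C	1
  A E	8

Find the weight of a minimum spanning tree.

15

Kruskal: consider edges lightest-first.
A C (1): add — endpoints in different components.
A B (2): add — endpoints in different components.
B E (6): add — endpoints in different components.
C D (6): add — endpoints in different components.
MST edges: A C, A B, B E, C D; total weight 1+2+6+6 = 15.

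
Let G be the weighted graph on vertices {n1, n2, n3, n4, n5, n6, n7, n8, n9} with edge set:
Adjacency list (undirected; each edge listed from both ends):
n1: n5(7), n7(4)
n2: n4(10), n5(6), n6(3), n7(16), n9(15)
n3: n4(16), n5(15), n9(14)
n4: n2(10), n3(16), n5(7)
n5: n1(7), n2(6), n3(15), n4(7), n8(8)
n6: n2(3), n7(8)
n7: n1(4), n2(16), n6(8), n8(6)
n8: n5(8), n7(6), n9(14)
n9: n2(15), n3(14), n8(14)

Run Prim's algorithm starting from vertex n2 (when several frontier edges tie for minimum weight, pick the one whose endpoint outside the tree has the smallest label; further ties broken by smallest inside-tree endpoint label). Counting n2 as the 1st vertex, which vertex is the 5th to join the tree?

Prim, starting at n2.
Step 1: cheapest edge leaving the tree is n2 n6 (3); add n6.
Step 2: cheapest edge leaving the tree is n2 n5 (6); add n5.
Step 3: cheapest edge leaving the tree is n1 n5 (7); add n1.
Step 4: cheapest edge leaving the tree is n1 n7 (4); add n7.
Step 5: cheapest edge leaving the tree is n7 n8 (6); add n8.
Step 6: cheapest edge leaving the tree is n4 n5 (7); add n4.
Step 7: cheapest edge leaving the tree is n8 n9 (14); add n9.
Step 8: cheapest edge leaving the tree is n3 n9 (14); add n3.
Vertex order: n2, n6, n5, n1, n7, n8, n4, n9, n3. The 5th vertex is n7.

n7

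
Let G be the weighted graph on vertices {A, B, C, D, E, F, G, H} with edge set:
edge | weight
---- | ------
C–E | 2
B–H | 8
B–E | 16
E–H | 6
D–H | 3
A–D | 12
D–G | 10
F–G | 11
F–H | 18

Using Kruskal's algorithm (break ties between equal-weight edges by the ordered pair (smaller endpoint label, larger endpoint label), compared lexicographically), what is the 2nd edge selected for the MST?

D-H

Sort edges by weight, then run Kruskal:
C–E (2): add — endpoints in different components.
D–H (3): add — endpoints in different components.
E–H (6): add — endpoints in different components.
B–H (8): add — endpoints in different components.
D–G (10): add — endpoints in different components.
F–G (11): add — endpoints in different components.
A–D (12): add — endpoints in different components.
The 2nd edge added is D–H.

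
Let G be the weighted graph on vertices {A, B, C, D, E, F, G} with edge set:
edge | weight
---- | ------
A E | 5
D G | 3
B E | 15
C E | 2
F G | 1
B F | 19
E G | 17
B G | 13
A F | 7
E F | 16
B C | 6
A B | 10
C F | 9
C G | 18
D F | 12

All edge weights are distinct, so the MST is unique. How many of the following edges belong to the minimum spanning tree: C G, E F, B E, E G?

Kruskal's algorithm — process edges by increasing weight (ties by edge label):
F G (1): add. Components now {A} {B} {C} {D} {E} {F,G}
C E (2): add. Components now {A} {B} {C,E} {D} {F,G}
D G (3): add. Components now {A} {B} {C,E} {D,F,G}
A E (5): add. Components now {A,C,E} {B} {D,F,G}
B C (6): add. Components now {A,B,C,E} {D,F,G}
A F (7): add. Components now {A,B,C,D,E,F,G}
MST edge set: {F G, C E, D G, A E, B C, A F}.
Of the listed edges, {} are in the MST → 0.

0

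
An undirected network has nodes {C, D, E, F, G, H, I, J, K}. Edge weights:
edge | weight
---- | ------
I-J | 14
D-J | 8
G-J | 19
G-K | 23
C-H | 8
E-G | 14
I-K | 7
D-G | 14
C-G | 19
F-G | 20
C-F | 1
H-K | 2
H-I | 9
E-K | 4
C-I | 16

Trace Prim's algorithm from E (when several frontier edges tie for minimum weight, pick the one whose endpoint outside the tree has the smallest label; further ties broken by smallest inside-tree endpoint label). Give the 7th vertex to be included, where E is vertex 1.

G

Prim, starting at E.
Step 1: cheapest edge leaving the tree is E-K (4); add K.
Step 2: cheapest edge leaving the tree is H-K (2); add H.
Step 3: cheapest edge leaving the tree is I-K (7); add I.
Step 4: cheapest edge leaving the tree is C-H (8); add C.
Step 5: cheapest edge leaving the tree is C-F (1); add F.
Step 6: cheapest edge leaving the tree is E-G (14); add G.
Step 7: cheapest edge leaving the tree is D-G (14); add D.
Step 8: cheapest edge leaving the tree is D-J (8); add J.
Vertex order: E, K, H, I, C, F, G, D, J. The 7th vertex is G.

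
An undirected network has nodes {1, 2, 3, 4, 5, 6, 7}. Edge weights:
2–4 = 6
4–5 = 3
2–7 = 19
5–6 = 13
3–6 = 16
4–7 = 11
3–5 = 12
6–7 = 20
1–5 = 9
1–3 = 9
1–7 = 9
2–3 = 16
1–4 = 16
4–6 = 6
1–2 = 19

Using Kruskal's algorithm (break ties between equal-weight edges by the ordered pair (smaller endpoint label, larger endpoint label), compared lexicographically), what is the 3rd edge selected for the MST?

Kruskal's algorithm — process edges by increasing weight (ties by edge label):
4–5 (3): add — endpoints in different components.
2–4 (6): add — endpoints in different components.
4–6 (6): add — endpoints in different components.
1–3 (9): add — endpoints in different components.
1–5 (9): add — endpoints in different components.
1–7 (9): add — endpoints in different components.
The 3rd edge added is 4–6.

4-6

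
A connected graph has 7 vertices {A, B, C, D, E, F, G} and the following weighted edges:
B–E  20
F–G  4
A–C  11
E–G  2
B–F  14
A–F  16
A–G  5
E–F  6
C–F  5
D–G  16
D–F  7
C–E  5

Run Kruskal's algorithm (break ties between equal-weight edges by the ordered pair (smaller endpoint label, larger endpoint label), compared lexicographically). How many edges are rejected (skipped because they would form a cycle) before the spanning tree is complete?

Kruskal: consider edges lightest-first.
E–G (2): add — endpoints in different components.
F–G (4): add — endpoints in different components.
A–G (5): add — endpoints in different components.
C–E (5): add — endpoints in different components.
C–F (5): skip — C and F already connected.
E–F (6): skip — E and F already connected.
D–F (7): add — endpoints in different components.
A–C (11): skip — A and C already connected.
B–F (14): add — endpoints in different components.
Edges rejected before the tree was complete: 3.

3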